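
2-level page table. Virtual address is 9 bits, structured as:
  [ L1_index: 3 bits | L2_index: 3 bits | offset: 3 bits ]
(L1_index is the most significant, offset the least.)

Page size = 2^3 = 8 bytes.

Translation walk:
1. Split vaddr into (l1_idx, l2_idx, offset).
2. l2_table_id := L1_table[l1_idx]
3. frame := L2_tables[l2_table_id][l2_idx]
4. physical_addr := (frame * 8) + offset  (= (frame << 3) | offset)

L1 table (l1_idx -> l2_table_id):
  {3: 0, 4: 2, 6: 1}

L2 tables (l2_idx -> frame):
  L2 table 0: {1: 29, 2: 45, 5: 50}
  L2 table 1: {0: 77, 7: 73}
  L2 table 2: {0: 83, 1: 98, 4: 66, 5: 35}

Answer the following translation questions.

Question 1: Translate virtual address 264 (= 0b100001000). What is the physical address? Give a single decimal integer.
Answer: 784

Derivation:
vaddr = 264 = 0b100001000
Split: l1_idx=4, l2_idx=1, offset=0
L1[4] = 2
L2[2][1] = 98
paddr = 98 * 8 + 0 = 784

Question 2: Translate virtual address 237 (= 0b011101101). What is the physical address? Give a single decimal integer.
Answer: 405

Derivation:
vaddr = 237 = 0b011101101
Split: l1_idx=3, l2_idx=5, offset=5
L1[3] = 0
L2[0][5] = 50
paddr = 50 * 8 + 5 = 405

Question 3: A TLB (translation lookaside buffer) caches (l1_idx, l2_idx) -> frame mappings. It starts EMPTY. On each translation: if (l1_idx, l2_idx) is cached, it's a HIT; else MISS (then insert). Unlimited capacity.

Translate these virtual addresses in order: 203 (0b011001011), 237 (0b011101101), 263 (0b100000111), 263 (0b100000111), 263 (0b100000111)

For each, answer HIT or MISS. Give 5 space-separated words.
vaddr=203: (3,1) not in TLB -> MISS, insert
vaddr=237: (3,5) not in TLB -> MISS, insert
vaddr=263: (4,0) not in TLB -> MISS, insert
vaddr=263: (4,0) in TLB -> HIT
vaddr=263: (4,0) in TLB -> HIT

Answer: MISS MISS MISS HIT HIT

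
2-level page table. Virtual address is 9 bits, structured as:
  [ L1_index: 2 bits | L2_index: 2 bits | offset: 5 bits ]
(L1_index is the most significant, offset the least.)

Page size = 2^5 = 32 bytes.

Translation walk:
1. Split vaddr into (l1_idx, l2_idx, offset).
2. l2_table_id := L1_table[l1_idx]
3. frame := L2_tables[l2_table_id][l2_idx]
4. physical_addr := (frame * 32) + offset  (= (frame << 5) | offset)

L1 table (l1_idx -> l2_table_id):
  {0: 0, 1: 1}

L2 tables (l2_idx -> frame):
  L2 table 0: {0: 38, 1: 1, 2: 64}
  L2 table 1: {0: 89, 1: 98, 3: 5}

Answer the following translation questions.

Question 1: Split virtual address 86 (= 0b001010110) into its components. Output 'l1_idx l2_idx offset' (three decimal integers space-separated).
vaddr = 86 = 0b001010110
  top 2 bits -> l1_idx = 0
  next 2 bits -> l2_idx = 2
  bottom 5 bits -> offset = 22

Answer: 0 2 22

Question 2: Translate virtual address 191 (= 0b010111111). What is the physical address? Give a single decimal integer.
vaddr = 191 = 0b010111111
Split: l1_idx=1, l2_idx=1, offset=31
L1[1] = 1
L2[1][1] = 98
paddr = 98 * 32 + 31 = 3167

Answer: 3167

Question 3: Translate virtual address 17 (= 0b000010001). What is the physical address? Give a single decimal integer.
Answer: 1233

Derivation:
vaddr = 17 = 0b000010001
Split: l1_idx=0, l2_idx=0, offset=17
L1[0] = 0
L2[0][0] = 38
paddr = 38 * 32 + 17 = 1233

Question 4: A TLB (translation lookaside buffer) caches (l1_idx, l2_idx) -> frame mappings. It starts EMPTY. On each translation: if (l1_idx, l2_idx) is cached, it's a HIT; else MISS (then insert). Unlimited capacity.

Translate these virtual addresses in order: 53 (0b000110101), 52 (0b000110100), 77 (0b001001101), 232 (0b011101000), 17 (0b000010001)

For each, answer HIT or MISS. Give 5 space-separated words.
vaddr=53: (0,1) not in TLB -> MISS, insert
vaddr=52: (0,1) in TLB -> HIT
vaddr=77: (0,2) not in TLB -> MISS, insert
vaddr=232: (1,3) not in TLB -> MISS, insert
vaddr=17: (0,0) not in TLB -> MISS, insert

Answer: MISS HIT MISS MISS MISS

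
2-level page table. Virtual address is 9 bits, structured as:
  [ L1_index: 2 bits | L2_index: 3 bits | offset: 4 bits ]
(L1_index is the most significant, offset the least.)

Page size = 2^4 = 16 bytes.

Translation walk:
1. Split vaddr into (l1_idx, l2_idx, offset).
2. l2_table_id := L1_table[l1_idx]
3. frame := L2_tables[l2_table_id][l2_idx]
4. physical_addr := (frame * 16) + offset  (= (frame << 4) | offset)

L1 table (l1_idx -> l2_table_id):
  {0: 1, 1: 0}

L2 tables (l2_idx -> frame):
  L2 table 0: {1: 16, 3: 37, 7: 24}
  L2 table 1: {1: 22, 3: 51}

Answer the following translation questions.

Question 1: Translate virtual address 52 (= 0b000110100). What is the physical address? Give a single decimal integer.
vaddr = 52 = 0b000110100
Split: l1_idx=0, l2_idx=3, offset=4
L1[0] = 1
L2[1][3] = 51
paddr = 51 * 16 + 4 = 820

Answer: 820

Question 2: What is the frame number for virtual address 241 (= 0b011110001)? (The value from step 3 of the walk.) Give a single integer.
vaddr = 241: l1_idx=1, l2_idx=7
L1[1] = 0; L2[0][7] = 24

Answer: 24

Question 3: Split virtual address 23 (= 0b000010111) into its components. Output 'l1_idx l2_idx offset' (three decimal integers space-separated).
vaddr = 23 = 0b000010111
  top 2 bits -> l1_idx = 0
  next 3 bits -> l2_idx = 1
  bottom 4 bits -> offset = 7

Answer: 0 1 7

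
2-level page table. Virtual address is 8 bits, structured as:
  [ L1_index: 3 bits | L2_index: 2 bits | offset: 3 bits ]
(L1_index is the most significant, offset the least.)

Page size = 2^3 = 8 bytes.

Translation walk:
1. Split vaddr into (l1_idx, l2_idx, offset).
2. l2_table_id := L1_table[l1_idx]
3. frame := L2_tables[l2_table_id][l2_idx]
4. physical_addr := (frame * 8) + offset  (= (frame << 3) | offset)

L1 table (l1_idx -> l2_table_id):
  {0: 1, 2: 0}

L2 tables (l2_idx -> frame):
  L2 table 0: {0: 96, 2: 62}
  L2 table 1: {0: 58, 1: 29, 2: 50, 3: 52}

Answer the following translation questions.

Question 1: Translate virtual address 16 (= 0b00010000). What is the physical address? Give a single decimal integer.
Answer: 400

Derivation:
vaddr = 16 = 0b00010000
Split: l1_idx=0, l2_idx=2, offset=0
L1[0] = 1
L2[1][2] = 50
paddr = 50 * 8 + 0 = 400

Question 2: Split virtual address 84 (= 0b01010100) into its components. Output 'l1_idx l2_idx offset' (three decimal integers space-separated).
vaddr = 84 = 0b01010100
  top 3 bits -> l1_idx = 2
  next 2 bits -> l2_idx = 2
  bottom 3 bits -> offset = 4

Answer: 2 2 4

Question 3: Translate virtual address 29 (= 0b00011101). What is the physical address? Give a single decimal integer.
vaddr = 29 = 0b00011101
Split: l1_idx=0, l2_idx=3, offset=5
L1[0] = 1
L2[1][3] = 52
paddr = 52 * 8 + 5 = 421

Answer: 421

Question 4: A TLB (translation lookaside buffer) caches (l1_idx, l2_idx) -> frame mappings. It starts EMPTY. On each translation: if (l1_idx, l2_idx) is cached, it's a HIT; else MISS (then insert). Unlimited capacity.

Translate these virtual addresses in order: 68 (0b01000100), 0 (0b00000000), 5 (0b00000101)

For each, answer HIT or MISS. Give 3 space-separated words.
vaddr=68: (2,0) not in TLB -> MISS, insert
vaddr=0: (0,0) not in TLB -> MISS, insert
vaddr=5: (0,0) in TLB -> HIT

Answer: MISS MISS HIT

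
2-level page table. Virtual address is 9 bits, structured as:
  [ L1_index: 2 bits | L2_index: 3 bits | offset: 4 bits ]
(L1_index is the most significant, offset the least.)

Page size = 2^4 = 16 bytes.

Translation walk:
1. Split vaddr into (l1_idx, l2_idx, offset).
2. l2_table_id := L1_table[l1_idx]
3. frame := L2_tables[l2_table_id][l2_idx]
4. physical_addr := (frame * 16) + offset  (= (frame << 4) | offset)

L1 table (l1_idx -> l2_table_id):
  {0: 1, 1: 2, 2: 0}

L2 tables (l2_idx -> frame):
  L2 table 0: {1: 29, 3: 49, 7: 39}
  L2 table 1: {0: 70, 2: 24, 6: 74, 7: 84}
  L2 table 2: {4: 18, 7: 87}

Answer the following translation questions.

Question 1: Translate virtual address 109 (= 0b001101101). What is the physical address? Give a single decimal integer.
Answer: 1197

Derivation:
vaddr = 109 = 0b001101101
Split: l1_idx=0, l2_idx=6, offset=13
L1[0] = 1
L2[1][6] = 74
paddr = 74 * 16 + 13 = 1197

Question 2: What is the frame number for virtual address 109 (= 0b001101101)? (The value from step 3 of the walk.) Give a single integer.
Answer: 74

Derivation:
vaddr = 109: l1_idx=0, l2_idx=6
L1[0] = 1; L2[1][6] = 74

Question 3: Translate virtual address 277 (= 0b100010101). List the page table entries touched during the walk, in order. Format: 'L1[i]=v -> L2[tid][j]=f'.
vaddr = 277 = 0b100010101
Split: l1_idx=2, l2_idx=1, offset=5

Answer: L1[2]=0 -> L2[0][1]=29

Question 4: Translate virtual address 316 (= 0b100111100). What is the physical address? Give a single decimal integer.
Answer: 796

Derivation:
vaddr = 316 = 0b100111100
Split: l1_idx=2, l2_idx=3, offset=12
L1[2] = 0
L2[0][3] = 49
paddr = 49 * 16 + 12 = 796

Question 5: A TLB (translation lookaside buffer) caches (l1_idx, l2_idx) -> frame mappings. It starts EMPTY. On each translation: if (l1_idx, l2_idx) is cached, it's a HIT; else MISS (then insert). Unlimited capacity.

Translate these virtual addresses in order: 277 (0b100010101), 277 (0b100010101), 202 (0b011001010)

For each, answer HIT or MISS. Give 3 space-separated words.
Answer: MISS HIT MISS

Derivation:
vaddr=277: (2,1) not in TLB -> MISS, insert
vaddr=277: (2,1) in TLB -> HIT
vaddr=202: (1,4) not in TLB -> MISS, insert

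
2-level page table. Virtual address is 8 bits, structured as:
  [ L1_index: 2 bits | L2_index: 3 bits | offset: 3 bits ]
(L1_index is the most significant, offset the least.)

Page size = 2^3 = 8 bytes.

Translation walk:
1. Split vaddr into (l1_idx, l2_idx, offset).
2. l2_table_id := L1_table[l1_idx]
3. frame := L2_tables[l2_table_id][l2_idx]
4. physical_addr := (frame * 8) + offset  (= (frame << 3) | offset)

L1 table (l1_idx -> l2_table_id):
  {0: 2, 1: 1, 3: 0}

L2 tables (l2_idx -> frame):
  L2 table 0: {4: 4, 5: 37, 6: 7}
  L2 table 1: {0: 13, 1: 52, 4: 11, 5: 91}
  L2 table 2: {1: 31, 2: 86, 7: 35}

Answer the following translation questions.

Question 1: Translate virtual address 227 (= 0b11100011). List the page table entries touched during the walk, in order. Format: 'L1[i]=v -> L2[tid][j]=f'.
vaddr = 227 = 0b11100011
Split: l1_idx=3, l2_idx=4, offset=3

Answer: L1[3]=0 -> L2[0][4]=4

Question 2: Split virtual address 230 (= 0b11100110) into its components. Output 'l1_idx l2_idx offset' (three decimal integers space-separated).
Answer: 3 4 6

Derivation:
vaddr = 230 = 0b11100110
  top 2 bits -> l1_idx = 3
  next 3 bits -> l2_idx = 4
  bottom 3 bits -> offset = 6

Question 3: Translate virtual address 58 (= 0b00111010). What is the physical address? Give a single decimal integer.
Answer: 282

Derivation:
vaddr = 58 = 0b00111010
Split: l1_idx=0, l2_idx=7, offset=2
L1[0] = 2
L2[2][7] = 35
paddr = 35 * 8 + 2 = 282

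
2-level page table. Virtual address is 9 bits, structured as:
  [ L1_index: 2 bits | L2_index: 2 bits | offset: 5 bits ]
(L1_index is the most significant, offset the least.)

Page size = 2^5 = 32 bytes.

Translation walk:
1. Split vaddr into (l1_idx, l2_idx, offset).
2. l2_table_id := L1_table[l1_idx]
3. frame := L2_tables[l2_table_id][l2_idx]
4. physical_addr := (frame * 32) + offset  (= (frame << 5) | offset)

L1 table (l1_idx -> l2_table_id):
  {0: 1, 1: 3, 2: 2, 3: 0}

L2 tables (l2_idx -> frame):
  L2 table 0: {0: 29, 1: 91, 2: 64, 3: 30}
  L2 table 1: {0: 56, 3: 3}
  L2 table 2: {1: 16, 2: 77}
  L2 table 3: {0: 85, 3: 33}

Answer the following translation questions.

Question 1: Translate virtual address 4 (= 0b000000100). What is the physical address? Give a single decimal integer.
vaddr = 4 = 0b000000100
Split: l1_idx=0, l2_idx=0, offset=4
L1[0] = 1
L2[1][0] = 56
paddr = 56 * 32 + 4 = 1796

Answer: 1796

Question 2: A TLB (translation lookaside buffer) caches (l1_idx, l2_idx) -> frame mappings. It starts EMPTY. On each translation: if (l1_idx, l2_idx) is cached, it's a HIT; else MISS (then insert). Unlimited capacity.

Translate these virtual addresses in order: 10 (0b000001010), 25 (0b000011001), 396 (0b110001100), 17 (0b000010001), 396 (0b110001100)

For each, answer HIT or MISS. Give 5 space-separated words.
vaddr=10: (0,0) not in TLB -> MISS, insert
vaddr=25: (0,0) in TLB -> HIT
vaddr=396: (3,0) not in TLB -> MISS, insert
vaddr=17: (0,0) in TLB -> HIT
vaddr=396: (3,0) in TLB -> HIT

Answer: MISS HIT MISS HIT HIT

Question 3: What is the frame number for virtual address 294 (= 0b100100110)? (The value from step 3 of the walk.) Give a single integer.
Answer: 16

Derivation:
vaddr = 294: l1_idx=2, l2_idx=1
L1[2] = 2; L2[2][1] = 16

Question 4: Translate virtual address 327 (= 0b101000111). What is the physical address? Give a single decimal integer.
vaddr = 327 = 0b101000111
Split: l1_idx=2, l2_idx=2, offset=7
L1[2] = 2
L2[2][2] = 77
paddr = 77 * 32 + 7 = 2471

Answer: 2471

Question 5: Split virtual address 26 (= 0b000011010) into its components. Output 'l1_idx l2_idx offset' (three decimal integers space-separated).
vaddr = 26 = 0b000011010
  top 2 bits -> l1_idx = 0
  next 2 bits -> l2_idx = 0
  bottom 5 bits -> offset = 26

Answer: 0 0 26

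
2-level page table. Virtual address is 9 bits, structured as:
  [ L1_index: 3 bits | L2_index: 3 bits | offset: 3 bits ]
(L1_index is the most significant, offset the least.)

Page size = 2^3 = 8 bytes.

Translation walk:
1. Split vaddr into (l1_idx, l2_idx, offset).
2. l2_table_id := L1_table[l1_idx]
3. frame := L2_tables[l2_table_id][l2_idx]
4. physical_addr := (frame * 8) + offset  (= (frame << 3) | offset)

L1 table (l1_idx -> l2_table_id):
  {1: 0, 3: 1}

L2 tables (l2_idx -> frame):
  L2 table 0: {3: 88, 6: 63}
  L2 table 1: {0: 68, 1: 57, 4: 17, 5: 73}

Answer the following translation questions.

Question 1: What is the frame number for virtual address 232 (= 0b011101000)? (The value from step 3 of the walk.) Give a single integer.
Answer: 73

Derivation:
vaddr = 232: l1_idx=3, l2_idx=5
L1[3] = 1; L2[1][5] = 73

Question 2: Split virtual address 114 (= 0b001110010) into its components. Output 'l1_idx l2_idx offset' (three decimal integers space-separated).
vaddr = 114 = 0b001110010
  top 3 bits -> l1_idx = 1
  next 3 bits -> l2_idx = 6
  bottom 3 bits -> offset = 2

Answer: 1 6 2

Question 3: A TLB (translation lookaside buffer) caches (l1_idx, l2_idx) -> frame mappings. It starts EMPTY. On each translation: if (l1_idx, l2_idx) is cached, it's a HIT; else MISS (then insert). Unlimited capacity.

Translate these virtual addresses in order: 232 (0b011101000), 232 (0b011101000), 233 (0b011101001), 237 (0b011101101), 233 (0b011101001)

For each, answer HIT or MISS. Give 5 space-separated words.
Answer: MISS HIT HIT HIT HIT

Derivation:
vaddr=232: (3,5) not in TLB -> MISS, insert
vaddr=232: (3,5) in TLB -> HIT
vaddr=233: (3,5) in TLB -> HIT
vaddr=237: (3,5) in TLB -> HIT
vaddr=233: (3,5) in TLB -> HIT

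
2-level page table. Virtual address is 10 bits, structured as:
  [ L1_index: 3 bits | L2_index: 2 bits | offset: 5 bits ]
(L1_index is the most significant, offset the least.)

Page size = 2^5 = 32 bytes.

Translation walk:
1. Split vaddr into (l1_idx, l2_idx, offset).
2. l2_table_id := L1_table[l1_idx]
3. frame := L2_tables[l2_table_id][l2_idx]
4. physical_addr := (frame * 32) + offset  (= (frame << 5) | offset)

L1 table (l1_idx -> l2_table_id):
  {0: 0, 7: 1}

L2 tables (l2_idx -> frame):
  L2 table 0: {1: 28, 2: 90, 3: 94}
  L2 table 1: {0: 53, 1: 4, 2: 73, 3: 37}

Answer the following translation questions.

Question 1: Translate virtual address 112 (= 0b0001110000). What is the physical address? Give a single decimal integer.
Answer: 3024

Derivation:
vaddr = 112 = 0b0001110000
Split: l1_idx=0, l2_idx=3, offset=16
L1[0] = 0
L2[0][3] = 94
paddr = 94 * 32 + 16 = 3024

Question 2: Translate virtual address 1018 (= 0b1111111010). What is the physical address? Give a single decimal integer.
Answer: 1210

Derivation:
vaddr = 1018 = 0b1111111010
Split: l1_idx=7, l2_idx=3, offset=26
L1[7] = 1
L2[1][3] = 37
paddr = 37 * 32 + 26 = 1210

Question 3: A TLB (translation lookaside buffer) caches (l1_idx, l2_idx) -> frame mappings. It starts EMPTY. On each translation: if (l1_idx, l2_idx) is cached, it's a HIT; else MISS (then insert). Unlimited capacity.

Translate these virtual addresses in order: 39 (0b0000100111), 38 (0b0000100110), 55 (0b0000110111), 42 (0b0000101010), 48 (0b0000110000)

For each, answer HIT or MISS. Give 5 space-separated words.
Answer: MISS HIT HIT HIT HIT

Derivation:
vaddr=39: (0,1) not in TLB -> MISS, insert
vaddr=38: (0,1) in TLB -> HIT
vaddr=55: (0,1) in TLB -> HIT
vaddr=42: (0,1) in TLB -> HIT
vaddr=48: (0,1) in TLB -> HIT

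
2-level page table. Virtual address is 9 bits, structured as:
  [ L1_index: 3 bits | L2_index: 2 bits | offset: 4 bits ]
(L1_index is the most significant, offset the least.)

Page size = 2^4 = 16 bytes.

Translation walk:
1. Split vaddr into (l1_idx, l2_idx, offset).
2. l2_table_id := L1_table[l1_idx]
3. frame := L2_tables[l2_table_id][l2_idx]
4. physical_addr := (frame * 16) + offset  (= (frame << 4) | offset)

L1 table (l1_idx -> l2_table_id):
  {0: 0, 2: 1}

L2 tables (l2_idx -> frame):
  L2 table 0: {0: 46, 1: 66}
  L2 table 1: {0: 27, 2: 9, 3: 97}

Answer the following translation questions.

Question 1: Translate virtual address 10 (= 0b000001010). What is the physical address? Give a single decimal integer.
vaddr = 10 = 0b000001010
Split: l1_idx=0, l2_idx=0, offset=10
L1[0] = 0
L2[0][0] = 46
paddr = 46 * 16 + 10 = 746

Answer: 746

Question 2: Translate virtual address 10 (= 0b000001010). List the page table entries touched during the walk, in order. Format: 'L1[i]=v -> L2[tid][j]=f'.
Answer: L1[0]=0 -> L2[0][0]=46

Derivation:
vaddr = 10 = 0b000001010
Split: l1_idx=0, l2_idx=0, offset=10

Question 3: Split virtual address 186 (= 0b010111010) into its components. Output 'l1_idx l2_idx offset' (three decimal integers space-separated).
Answer: 2 3 10

Derivation:
vaddr = 186 = 0b010111010
  top 3 bits -> l1_idx = 2
  next 2 bits -> l2_idx = 3
  bottom 4 bits -> offset = 10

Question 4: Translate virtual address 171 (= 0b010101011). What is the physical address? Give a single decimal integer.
Answer: 155

Derivation:
vaddr = 171 = 0b010101011
Split: l1_idx=2, l2_idx=2, offset=11
L1[2] = 1
L2[1][2] = 9
paddr = 9 * 16 + 11 = 155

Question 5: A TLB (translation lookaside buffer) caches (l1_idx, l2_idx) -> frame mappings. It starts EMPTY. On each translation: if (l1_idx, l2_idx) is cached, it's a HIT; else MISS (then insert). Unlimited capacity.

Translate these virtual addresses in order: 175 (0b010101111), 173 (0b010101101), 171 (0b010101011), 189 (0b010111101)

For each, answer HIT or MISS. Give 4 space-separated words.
Answer: MISS HIT HIT MISS

Derivation:
vaddr=175: (2,2) not in TLB -> MISS, insert
vaddr=173: (2,2) in TLB -> HIT
vaddr=171: (2,2) in TLB -> HIT
vaddr=189: (2,3) not in TLB -> MISS, insert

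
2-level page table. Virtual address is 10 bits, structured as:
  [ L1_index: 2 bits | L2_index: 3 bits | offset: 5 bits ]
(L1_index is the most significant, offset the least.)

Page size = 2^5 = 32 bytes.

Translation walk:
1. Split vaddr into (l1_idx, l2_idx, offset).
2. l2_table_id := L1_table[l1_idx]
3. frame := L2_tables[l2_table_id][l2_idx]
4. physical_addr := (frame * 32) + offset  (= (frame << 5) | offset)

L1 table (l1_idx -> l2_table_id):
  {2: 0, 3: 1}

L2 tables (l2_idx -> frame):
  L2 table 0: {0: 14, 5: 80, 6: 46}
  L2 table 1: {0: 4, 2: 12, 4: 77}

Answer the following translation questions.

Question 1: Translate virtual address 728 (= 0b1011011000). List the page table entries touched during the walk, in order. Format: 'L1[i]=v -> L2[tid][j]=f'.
vaddr = 728 = 0b1011011000
Split: l1_idx=2, l2_idx=6, offset=24

Answer: L1[2]=0 -> L2[0][6]=46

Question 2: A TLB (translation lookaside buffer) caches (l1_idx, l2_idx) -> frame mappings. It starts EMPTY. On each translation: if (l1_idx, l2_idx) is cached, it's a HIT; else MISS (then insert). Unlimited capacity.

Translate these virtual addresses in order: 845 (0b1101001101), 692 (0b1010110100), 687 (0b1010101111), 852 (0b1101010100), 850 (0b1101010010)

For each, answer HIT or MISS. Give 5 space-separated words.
Answer: MISS MISS HIT HIT HIT

Derivation:
vaddr=845: (3,2) not in TLB -> MISS, insert
vaddr=692: (2,5) not in TLB -> MISS, insert
vaddr=687: (2,5) in TLB -> HIT
vaddr=852: (3,2) in TLB -> HIT
vaddr=850: (3,2) in TLB -> HIT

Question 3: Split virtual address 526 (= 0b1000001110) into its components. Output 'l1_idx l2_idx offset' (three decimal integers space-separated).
Answer: 2 0 14

Derivation:
vaddr = 526 = 0b1000001110
  top 2 bits -> l1_idx = 2
  next 3 bits -> l2_idx = 0
  bottom 5 bits -> offset = 14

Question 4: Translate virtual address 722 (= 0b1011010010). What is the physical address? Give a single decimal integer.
Answer: 1490

Derivation:
vaddr = 722 = 0b1011010010
Split: l1_idx=2, l2_idx=6, offset=18
L1[2] = 0
L2[0][6] = 46
paddr = 46 * 32 + 18 = 1490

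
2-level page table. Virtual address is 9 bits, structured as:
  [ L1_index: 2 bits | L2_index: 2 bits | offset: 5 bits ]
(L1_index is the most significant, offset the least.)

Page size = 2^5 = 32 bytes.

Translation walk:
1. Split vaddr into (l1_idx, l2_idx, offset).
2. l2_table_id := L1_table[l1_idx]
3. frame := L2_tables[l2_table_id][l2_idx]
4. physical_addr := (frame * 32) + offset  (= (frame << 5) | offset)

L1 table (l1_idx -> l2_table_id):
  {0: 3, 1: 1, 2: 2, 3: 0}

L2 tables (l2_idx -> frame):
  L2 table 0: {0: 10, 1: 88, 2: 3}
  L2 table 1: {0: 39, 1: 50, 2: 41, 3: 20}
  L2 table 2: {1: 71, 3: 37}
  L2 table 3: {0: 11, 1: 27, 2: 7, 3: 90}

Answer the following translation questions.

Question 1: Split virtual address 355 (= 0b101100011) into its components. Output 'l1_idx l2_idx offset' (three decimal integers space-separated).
Answer: 2 3 3

Derivation:
vaddr = 355 = 0b101100011
  top 2 bits -> l1_idx = 2
  next 2 bits -> l2_idx = 3
  bottom 5 bits -> offset = 3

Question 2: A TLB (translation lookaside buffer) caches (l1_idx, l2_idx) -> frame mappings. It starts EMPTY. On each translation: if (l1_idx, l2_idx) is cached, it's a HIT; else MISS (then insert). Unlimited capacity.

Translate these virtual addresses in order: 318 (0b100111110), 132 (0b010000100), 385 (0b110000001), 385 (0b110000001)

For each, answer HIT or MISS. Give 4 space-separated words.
vaddr=318: (2,1) not in TLB -> MISS, insert
vaddr=132: (1,0) not in TLB -> MISS, insert
vaddr=385: (3,0) not in TLB -> MISS, insert
vaddr=385: (3,0) in TLB -> HIT

Answer: MISS MISS MISS HIT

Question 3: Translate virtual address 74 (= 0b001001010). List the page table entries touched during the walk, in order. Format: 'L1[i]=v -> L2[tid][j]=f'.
Answer: L1[0]=3 -> L2[3][2]=7

Derivation:
vaddr = 74 = 0b001001010
Split: l1_idx=0, l2_idx=2, offset=10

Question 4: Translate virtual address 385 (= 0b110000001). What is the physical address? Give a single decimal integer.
Answer: 321

Derivation:
vaddr = 385 = 0b110000001
Split: l1_idx=3, l2_idx=0, offset=1
L1[3] = 0
L2[0][0] = 10
paddr = 10 * 32 + 1 = 321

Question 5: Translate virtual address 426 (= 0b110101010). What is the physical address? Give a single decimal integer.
Answer: 2826

Derivation:
vaddr = 426 = 0b110101010
Split: l1_idx=3, l2_idx=1, offset=10
L1[3] = 0
L2[0][1] = 88
paddr = 88 * 32 + 10 = 2826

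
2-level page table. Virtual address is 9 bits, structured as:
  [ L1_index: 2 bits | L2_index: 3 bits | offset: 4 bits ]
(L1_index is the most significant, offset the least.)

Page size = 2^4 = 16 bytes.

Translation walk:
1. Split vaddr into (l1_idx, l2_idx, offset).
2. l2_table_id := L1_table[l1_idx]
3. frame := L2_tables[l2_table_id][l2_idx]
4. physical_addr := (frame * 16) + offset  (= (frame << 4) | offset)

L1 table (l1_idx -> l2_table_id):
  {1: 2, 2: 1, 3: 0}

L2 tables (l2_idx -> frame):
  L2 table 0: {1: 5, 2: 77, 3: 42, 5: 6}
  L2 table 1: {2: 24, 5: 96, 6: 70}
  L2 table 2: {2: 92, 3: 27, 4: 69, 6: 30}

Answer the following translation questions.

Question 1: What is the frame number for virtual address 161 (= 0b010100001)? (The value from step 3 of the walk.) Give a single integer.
Answer: 92

Derivation:
vaddr = 161: l1_idx=1, l2_idx=2
L1[1] = 2; L2[2][2] = 92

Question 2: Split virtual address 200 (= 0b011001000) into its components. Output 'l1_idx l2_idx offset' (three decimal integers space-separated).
Answer: 1 4 8

Derivation:
vaddr = 200 = 0b011001000
  top 2 bits -> l1_idx = 1
  next 3 bits -> l2_idx = 4
  bottom 4 bits -> offset = 8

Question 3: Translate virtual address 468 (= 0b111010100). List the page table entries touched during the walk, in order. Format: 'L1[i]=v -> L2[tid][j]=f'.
vaddr = 468 = 0b111010100
Split: l1_idx=3, l2_idx=5, offset=4

Answer: L1[3]=0 -> L2[0][5]=6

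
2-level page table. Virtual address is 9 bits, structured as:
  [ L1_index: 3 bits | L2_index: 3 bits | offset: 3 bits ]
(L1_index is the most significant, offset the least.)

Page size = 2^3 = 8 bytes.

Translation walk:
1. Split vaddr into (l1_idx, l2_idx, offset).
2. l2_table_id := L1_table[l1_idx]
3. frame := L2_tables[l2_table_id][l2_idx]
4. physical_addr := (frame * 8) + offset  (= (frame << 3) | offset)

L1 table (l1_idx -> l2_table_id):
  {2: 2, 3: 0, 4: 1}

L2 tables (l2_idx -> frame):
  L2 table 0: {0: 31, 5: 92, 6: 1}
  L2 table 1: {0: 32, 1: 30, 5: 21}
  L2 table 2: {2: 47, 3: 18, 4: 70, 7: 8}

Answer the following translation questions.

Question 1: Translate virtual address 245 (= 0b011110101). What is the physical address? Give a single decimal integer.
vaddr = 245 = 0b011110101
Split: l1_idx=3, l2_idx=6, offset=5
L1[3] = 0
L2[0][6] = 1
paddr = 1 * 8 + 5 = 13

Answer: 13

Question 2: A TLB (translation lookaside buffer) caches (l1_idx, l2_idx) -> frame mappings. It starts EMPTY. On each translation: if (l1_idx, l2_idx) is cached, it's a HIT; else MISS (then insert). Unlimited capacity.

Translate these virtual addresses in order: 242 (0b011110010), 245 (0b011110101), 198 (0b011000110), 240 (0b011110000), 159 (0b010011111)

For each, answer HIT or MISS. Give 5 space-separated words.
vaddr=242: (3,6) not in TLB -> MISS, insert
vaddr=245: (3,6) in TLB -> HIT
vaddr=198: (3,0) not in TLB -> MISS, insert
vaddr=240: (3,6) in TLB -> HIT
vaddr=159: (2,3) not in TLB -> MISS, insert

Answer: MISS HIT MISS HIT MISS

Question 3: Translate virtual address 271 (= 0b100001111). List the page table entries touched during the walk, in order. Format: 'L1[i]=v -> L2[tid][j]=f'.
Answer: L1[4]=1 -> L2[1][1]=30

Derivation:
vaddr = 271 = 0b100001111
Split: l1_idx=4, l2_idx=1, offset=7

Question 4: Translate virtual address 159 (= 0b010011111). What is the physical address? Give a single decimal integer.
Answer: 151

Derivation:
vaddr = 159 = 0b010011111
Split: l1_idx=2, l2_idx=3, offset=7
L1[2] = 2
L2[2][3] = 18
paddr = 18 * 8 + 7 = 151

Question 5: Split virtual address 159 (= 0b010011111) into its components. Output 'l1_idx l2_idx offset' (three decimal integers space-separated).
vaddr = 159 = 0b010011111
  top 3 bits -> l1_idx = 2
  next 3 bits -> l2_idx = 3
  bottom 3 bits -> offset = 7

Answer: 2 3 7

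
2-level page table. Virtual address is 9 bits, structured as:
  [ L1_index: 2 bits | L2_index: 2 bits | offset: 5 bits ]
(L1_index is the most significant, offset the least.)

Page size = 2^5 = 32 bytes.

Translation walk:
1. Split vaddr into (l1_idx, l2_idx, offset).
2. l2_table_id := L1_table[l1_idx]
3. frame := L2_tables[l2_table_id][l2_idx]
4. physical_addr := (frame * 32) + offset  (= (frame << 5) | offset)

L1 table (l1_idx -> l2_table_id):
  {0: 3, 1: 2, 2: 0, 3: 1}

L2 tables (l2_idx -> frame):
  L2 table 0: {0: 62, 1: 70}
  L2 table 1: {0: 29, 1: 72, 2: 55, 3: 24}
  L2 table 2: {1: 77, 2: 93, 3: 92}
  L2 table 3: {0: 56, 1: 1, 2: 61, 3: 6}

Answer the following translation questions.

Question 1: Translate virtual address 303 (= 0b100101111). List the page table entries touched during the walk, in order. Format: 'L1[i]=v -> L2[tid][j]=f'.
vaddr = 303 = 0b100101111
Split: l1_idx=2, l2_idx=1, offset=15

Answer: L1[2]=0 -> L2[0][1]=70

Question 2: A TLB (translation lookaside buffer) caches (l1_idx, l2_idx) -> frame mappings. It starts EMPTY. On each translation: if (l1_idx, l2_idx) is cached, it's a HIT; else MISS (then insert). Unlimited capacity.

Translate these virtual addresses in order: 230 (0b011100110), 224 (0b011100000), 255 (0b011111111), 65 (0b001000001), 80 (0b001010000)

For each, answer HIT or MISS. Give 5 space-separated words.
vaddr=230: (1,3) not in TLB -> MISS, insert
vaddr=224: (1,3) in TLB -> HIT
vaddr=255: (1,3) in TLB -> HIT
vaddr=65: (0,2) not in TLB -> MISS, insert
vaddr=80: (0,2) in TLB -> HIT

Answer: MISS HIT HIT MISS HIT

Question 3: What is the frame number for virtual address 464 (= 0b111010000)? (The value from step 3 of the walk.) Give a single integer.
Answer: 55

Derivation:
vaddr = 464: l1_idx=3, l2_idx=2
L1[3] = 1; L2[1][2] = 55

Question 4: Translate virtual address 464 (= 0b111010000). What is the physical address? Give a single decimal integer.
vaddr = 464 = 0b111010000
Split: l1_idx=3, l2_idx=2, offset=16
L1[3] = 1
L2[1][2] = 55
paddr = 55 * 32 + 16 = 1776

Answer: 1776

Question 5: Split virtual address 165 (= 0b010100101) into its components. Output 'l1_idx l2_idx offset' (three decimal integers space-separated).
Answer: 1 1 5

Derivation:
vaddr = 165 = 0b010100101
  top 2 bits -> l1_idx = 1
  next 2 bits -> l2_idx = 1
  bottom 5 bits -> offset = 5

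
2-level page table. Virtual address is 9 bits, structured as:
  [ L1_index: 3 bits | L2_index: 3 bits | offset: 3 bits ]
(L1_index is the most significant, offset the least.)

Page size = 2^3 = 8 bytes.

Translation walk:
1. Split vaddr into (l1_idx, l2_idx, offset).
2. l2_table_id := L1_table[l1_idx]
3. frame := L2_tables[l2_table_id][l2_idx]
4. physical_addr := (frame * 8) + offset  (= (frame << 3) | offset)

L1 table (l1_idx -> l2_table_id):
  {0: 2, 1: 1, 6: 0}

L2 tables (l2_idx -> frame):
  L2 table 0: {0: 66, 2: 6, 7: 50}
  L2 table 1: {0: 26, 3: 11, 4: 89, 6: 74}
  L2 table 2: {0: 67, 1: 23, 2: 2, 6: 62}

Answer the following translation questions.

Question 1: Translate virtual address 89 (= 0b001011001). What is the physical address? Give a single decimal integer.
Answer: 89

Derivation:
vaddr = 89 = 0b001011001
Split: l1_idx=1, l2_idx=3, offset=1
L1[1] = 1
L2[1][3] = 11
paddr = 11 * 8 + 1 = 89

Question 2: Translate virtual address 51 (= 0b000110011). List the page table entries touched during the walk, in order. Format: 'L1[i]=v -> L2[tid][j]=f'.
vaddr = 51 = 0b000110011
Split: l1_idx=0, l2_idx=6, offset=3

Answer: L1[0]=2 -> L2[2][6]=62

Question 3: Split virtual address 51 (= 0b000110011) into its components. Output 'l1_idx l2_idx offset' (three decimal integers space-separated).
Answer: 0 6 3

Derivation:
vaddr = 51 = 0b000110011
  top 3 bits -> l1_idx = 0
  next 3 bits -> l2_idx = 6
  bottom 3 bits -> offset = 3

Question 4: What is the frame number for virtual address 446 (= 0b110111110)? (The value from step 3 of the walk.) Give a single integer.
Answer: 50

Derivation:
vaddr = 446: l1_idx=6, l2_idx=7
L1[6] = 0; L2[0][7] = 50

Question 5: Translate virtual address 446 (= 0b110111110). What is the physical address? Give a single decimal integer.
Answer: 406

Derivation:
vaddr = 446 = 0b110111110
Split: l1_idx=6, l2_idx=7, offset=6
L1[6] = 0
L2[0][7] = 50
paddr = 50 * 8 + 6 = 406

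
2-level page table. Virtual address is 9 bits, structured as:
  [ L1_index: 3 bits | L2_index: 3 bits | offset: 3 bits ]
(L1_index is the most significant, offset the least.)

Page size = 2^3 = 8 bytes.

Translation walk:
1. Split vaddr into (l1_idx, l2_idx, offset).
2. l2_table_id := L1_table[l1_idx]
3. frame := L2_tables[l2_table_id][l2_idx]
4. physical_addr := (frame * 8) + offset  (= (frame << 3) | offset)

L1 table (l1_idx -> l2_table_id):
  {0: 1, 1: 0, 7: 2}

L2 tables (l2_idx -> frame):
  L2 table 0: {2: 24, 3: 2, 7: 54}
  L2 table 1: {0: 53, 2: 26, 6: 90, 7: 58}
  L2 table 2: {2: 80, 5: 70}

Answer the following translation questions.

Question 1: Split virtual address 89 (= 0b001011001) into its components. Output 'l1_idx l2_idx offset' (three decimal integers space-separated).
Answer: 1 3 1

Derivation:
vaddr = 89 = 0b001011001
  top 3 bits -> l1_idx = 1
  next 3 bits -> l2_idx = 3
  bottom 3 bits -> offset = 1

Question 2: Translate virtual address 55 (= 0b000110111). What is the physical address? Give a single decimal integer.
vaddr = 55 = 0b000110111
Split: l1_idx=0, l2_idx=6, offset=7
L1[0] = 1
L2[1][6] = 90
paddr = 90 * 8 + 7 = 727

Answer: 727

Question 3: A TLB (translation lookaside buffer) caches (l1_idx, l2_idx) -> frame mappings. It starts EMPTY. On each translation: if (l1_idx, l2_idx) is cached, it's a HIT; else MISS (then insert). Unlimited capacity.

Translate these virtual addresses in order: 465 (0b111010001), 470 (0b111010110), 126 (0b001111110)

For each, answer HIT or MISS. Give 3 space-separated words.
Answer: MISS HIT MISS

Derivation:
vaddr=465: (7,2) not in TLB -> MISS, insert
vaddr=470: (7,2) in TLB -> HIT
vaddr=126: (1,7) not in TLB -> MISS, insert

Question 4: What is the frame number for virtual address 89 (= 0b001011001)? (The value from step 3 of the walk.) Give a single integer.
Answer: 2

Derivation:
vaddr = 89: l1_idx=1, l2_idx=3
L1[1] = 0; L2[0][3] = 2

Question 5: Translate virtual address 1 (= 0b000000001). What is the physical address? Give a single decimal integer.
Answer: 425

Derivation:
vaddr = 1 = 0b000000001
Split: l1_idx=0, l2_idx=0, offset=1
L1[0] = 1
L2[1][0] = 53
paddr = 53 * 8 + 1 = 425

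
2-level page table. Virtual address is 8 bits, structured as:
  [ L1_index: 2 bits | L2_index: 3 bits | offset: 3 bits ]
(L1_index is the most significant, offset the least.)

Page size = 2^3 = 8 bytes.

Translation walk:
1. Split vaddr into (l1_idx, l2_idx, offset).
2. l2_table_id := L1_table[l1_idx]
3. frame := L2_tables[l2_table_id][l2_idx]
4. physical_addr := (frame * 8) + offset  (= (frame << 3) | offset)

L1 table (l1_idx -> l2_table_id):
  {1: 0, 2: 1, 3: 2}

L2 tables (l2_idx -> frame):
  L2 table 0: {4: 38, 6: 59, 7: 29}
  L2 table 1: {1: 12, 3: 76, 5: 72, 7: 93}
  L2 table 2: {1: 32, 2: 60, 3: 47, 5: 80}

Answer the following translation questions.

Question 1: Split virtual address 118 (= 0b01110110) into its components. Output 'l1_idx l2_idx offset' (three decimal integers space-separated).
Answer: 1 6 6

Derivation:
vaddr = 118 = 0b01110110
  top 2 bits -> l1_idx = 1
  next 3 bits -> l2_idx = 6
  bottom 3 bits -> offset = 6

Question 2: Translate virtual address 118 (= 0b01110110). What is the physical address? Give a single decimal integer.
Answer: 478

Derivation:
vaddr = 118 = 0b01110110
Split: l1_idx=1, l2_idx=6, offset=6
L1[1] = 0
L2[0][6] = 59
paddr = 59 * 8 + 6 = 478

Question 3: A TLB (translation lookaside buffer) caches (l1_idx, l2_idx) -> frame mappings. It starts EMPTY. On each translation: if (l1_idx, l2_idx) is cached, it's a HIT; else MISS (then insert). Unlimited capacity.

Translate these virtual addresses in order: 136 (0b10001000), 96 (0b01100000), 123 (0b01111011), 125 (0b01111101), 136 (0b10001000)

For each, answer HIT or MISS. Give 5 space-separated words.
Answer: MISS MISS MISS HIT HIT

Derivation:
vaddr=136: (2,1) not in TLB -> MISS, insert
vaddr=96: (1,4) not in TLB -> MISS, insert
vaddr=123: (1,7) not in TLB -> MISS, insert
vaddr=125: (1,7) in TLB -> HIT
vaddr=136: (2,1) in TLB -> HIT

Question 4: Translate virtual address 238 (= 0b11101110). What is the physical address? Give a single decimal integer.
Answer: 646

Derivation:
vaddr = 238 = 0b11101110
Split: l1_idx=3, l2_idx=5, offset=6
L1[3] = 2
L2[2][5] = 80
paddr = 80 * 8 + 6 = 646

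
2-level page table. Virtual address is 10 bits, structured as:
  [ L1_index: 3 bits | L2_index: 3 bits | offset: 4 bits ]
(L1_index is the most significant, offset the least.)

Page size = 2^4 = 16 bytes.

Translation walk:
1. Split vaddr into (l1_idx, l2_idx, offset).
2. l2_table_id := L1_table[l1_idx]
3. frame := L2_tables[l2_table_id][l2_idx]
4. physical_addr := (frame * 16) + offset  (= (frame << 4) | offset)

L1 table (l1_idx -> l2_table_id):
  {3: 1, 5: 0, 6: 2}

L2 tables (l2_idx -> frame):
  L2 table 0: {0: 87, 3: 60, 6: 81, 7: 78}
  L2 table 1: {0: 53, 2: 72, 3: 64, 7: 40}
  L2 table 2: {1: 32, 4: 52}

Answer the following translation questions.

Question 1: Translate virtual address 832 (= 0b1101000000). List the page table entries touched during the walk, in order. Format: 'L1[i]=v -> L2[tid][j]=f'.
vaddr = 832 = 0b1101000000
Split: l1_idx=6, l2_idx=4, offset=0

Answer: L1[6]=2 -> L2[2][4]=52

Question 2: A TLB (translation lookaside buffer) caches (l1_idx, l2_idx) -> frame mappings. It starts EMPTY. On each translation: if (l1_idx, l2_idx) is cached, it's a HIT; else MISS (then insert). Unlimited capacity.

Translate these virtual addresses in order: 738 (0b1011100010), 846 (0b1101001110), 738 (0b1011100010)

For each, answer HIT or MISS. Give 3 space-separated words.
Answer: MISS MISS HIT

Derivation:
vaddr=738: (5,6) not in TLB -> MISS, insert
vaddr=846: (6,4) not in TLB -> MISS, insert
vaddr=738: (5,6) in TLB -> HIT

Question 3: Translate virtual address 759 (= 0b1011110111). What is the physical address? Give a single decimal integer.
vaddr = 759 = 0b1011110111
Split: l1_idx=5, l2_idx=7, offset=7
L1[5] = 0
L2[0][7] = 78
paddr = 78 * 16 + 7 = 1255

Answer: 1255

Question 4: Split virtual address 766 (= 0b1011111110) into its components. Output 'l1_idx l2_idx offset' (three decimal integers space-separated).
vaddr = 766 = 0b1011111110
  top 3 bits -> l1_idx = 5
  next 3 bits -> l2_idx = 7
  bottom 4 bits -> offset = 14

Answer: 5 7 14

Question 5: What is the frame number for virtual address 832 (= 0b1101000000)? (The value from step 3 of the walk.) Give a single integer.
vaddr = 832: l1_idx=6, l2_idx=4
L1[6] = 2; L2[2][4] = 52

Answer: 52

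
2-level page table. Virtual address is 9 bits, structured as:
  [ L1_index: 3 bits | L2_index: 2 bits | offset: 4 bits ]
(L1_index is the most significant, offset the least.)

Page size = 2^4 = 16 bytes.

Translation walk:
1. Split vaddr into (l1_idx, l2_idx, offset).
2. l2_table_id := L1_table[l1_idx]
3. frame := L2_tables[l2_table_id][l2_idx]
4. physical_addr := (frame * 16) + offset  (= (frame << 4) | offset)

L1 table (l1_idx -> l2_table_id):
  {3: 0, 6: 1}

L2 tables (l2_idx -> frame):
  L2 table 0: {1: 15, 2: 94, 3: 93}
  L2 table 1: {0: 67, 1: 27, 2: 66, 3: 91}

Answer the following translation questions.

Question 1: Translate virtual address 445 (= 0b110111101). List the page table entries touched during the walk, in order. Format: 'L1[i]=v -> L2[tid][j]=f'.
Answer: L1[6]=1 -> L2[1][3]=91

Derivation:
vaddr = 445 = 0b110111101
Split: l1_idx=6, l2_idx=3, offset=13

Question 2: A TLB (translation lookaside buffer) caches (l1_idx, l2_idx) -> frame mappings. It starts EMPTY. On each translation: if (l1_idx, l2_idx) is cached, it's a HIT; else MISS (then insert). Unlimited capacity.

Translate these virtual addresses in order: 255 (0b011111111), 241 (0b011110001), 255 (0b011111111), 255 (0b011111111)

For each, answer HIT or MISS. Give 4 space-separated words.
Answer: MISS HIT HIT HIT

Derivation:
vaddr=255: (3,3) not in TLB -> MISS, insert
vaddr=241: (3,3) in TLB -> HIT
vaddr=255: (3,3) in TLB -> HIT
vaddr=255: (3,3) in TLB -> HIT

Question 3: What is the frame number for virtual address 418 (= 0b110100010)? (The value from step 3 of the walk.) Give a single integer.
Answer: 66

Derivation:
vaddr = 418: l1_idx=6, l2_idx=2
L1[6] = 1; L2[1][2] = 66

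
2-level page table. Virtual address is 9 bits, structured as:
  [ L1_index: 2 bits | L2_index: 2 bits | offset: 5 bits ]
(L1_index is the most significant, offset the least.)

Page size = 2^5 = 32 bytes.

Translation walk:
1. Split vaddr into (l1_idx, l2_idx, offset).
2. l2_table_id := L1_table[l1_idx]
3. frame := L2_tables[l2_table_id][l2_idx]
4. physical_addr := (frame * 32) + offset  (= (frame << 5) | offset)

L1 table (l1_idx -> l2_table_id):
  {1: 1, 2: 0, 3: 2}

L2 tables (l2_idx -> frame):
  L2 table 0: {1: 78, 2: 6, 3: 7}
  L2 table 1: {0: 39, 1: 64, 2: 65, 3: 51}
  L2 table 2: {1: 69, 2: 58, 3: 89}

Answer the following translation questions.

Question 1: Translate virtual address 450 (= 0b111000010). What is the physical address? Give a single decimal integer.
vaddr = 450 = 0b111000010
Split: l1_idx=3, l2_idx=2, offset=2
L1[3] = 2
L2[2][2] = 58
paddr = 58 * 32 + 2 = 1858

Answer: 1858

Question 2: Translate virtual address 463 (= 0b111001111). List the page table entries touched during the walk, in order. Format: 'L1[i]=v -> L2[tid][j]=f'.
vaddr = 463 = 0b111001111
Split: l1_idx=3, l2_idx=2, offset=15

Answer: L1[3]=2 -> L2[2][2]=58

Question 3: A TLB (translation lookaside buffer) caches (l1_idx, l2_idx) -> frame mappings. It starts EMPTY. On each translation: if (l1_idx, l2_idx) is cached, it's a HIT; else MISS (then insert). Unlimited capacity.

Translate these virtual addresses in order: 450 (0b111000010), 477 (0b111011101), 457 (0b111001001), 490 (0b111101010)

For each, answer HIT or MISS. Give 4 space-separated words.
vaddr=450: (3,2) not in TLB -> MISS, insert
vaddr=477: (3,2) in TLB -> HIT
vaddr=457: (3,2) in TLB -> HIT
vaddr=490: (3,3) not in TLB -> MISS, insert

Answer: MISS HIT HIT MISS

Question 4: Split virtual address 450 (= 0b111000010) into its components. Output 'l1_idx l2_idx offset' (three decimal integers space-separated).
Answer: 3 2 2

Derivation:
vaddr = 450 = 0b111000010
  top 2 bits -> l1_idx = 3
  next 2 bits -> l2_idx = 2
  bottom 5 bits -> offset = 2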